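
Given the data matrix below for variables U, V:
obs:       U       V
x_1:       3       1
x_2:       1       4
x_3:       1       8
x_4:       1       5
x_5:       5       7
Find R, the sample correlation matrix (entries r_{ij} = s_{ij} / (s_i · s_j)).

Step 1 — column means:
  mean(U) = (3 + 1 + 1 + 1 + 5) / 5 = 11/5 = 2.2
  mean(V) = (1 + 4 + 8 + 5 + 7) / 5 = 25/5 = 5

Step 2 — sample variances and covariances s[i,j] = (1/(n-1)) · Σ_k (x_{k,i} - mean_i) · (x_{k,j} - mean_j), with n-1 = 4:
  s[U,U] = ((0.8)·(0.8) + (-1.2)·(-1.2) + (-1.2)·(-1.2) + (-1.2)·(-1.2) + (2.8)·(2.8)) / 4 = 12.8/4 = 3.2
  s[U,V] = ((0.8)·(-4) + (-1.2)·(-1) + (-1.2)·(3) + (-1.2)·(0) + (2.8)·(2)) / 4 = 0/4 = 0
  s[V,V] = ((-4)·(-4) + (-1)·(-1) + (3)·(3) + (0)·(0) + (2)·(2)) / 4 = 30/4 = 7.5
  Sample standard deviations s_i = √(s[i,i]):
  s(U) = √(3.2) = 1.7889
  s(V) = √(7.5) = 2.7386

Step 3 — r_{ij} = s_{ij} / (s_i · s_j):
  r[U,U] = 1 (diagonal).
  r[U,V] = 0 / (1.7889 · 2.7386) = 0 / 4.899 = 0
  r[V,V] = 1 (diagonal).

R is symmetric with unit diagonal. Assembling:

R = [[1, 0],
 [0, 1]]


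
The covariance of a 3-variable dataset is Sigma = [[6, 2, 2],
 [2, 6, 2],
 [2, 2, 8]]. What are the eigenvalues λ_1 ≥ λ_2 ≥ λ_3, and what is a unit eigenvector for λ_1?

Step 1 — characteristic polynomial p(λ) = det(λI - Sigma) = λ³ - tr·λ² + c_1·λ - det, where tr = trace, c_1 = sum of the principal 2×2 minors, det = det(Sigma):
  tr = 6 + 6 + 8 = 20,
  c_1 = (6·6 - (2)²) + (6·8 - (2)²) + (6·8 - (2)²) = 32 + 44 + 44 = 120,
  det = 6·(6·8 - (2)²) - (2)·((2)·8 - (2)·(2)) + (2)·((2)·(2) - 6·(2)) = 6·(44) - (2)·(12) + (2)·(-8) = 224.
  So p(λ) = λ³ - 20λ² + 120λ - 224.
Step 2 — look for an integer root (rational root theorem: any rational root is an integer divisor of 224). Testing λ = 4:
  p(4) = 64 - 320 + 480 - 224 = 0  ✓
  Dividing out (λ - 4): p(λ) = (λ - 4)(λ² - 16λ + 56).
Step 3 — remaining eigenvalues from the quadratic λ² - 16λ + 56 = 0:
  Δ = 16² - 4·56 = 256 - 224 = 32,  λ = (16 ± √32)/2 = (16 ± 5.6569)/2 ≈ 10.8284 or 5.1716.
  Sorted: λ_1 = 10.8284,  λ_2 = 5.1716,  λ_3 = 4  (check: sum = 20 = tr ✓).

Step 4 — unit eigenvector for λ_1 ≈ 10.8284: v spans the null space of (Sigma - λ_1 I), whose rows are
  r_1 = (-4.8284, 2, 2),  r_2 = (2, -4.8284, 2),  r_3 = (2, 2, -2.8284).
  v is orthogonal to every row, so take v ∝ r_1 × r_2 = ((2)·(2) - (2)·(-4.8284), (2)·(2) - (-4.8284)·(2), (-4.8284)·(-4.8284) - (2)·(2)) ≈ (13.6569, 13.6569, 19.3137).
  Let u = (13.6569, 13.6569, 19.3137).
  ||u|| = √((13.6569)² + (13.6569)² + (19.3137)²) = √(746.0387) ≈ 27.3137,  v_1 = u/||u|| ≈ (0.5, 0.5, 0.7071) (||v_1|| = 1).

λ_1 = 10.8284,  λ_2 = 5.1716,  λ_3 = 4;  v_1 ≈ (0.5, 0.5, 0.7071)


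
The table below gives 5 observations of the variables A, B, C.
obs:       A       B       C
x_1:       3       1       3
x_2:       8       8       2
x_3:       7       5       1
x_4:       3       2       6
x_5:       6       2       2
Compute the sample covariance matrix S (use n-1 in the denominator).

Step 1 — column means:
  mean(A) = (3 + 8 + 7 + 3 + 6) / 5 = 27/5 = 5.4
  mean(B) = (1 + 8 + 5 + 2 + 2) / 5 = 18/5 = 3.6
  mean(C) = (3 + 2 + 1 + 6 + 2) / 5 = 14/5 = 2.8

Step 2 — sample covariance S[i,j] = (1/(n-1)) · Σ_k (x_{k,i} - mean_i) · (x_{k,j} - mean_j), with n-1 = 4.
  S[A,A] = ((-2.4)·(-2.4) + (2.6)·(2.6) + (1.6)·(1.6) + (-2.4)·(-2.4) + (0.6)·(0.6)) / 4 = 21.2/4 = 5.3
  S[A,B] = ((-2.4)·(-2.6) + (2.6)·(4.4) + (1.6)·(1.4) + (-2.4)·(-1.6) + (0.6)·(-1.6)) / 4 = 22.8/4 = 5.7
  S[A,C] = ((-2.4)·(0.2) + (2.6)·(-0.8) + (1.6)·(-1.8) + (-2.4)·(3.2) + (0.6)·(-0.8)) / 4 = -13.6/4 = -3.4
  S[B,B] = ((-2.6)·(-2.6) + (4.4)·(4.4) + (1.4)·(1.4) + (-1.6)·(-1.6) + (-1.6)·(-1.6)) / 4 = 33.2/4 = 8.3
  S[B,C] = ((-2.6)·(0.2) + (4.4)·(-0.8) + (1.4)·(-1.8) + (-1.6)·(3.2) + (-1.6)·(-0.8)) / 4 = -10.4/4 = -2.6
  S[C,C] = ((0.2)·(0.2) + (-0.8)·(-0.8) + (-1.8)·(-1.8) + (3.2)·(3.2) + (-0.8)·(-0.8)) / 4 = 14.8/4 = 3.7

S is symmetric (S[j,i] = S[i,j]). Assembling:

S = [[5.3, 5.7, -3.4],
 [5.7, 8.3, -2.6],
 [-3.4, -2.6, 3.7]]


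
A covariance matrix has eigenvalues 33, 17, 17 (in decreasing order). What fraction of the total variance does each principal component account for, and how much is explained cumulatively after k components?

Step 1 — total variance = trace(Sigma) = Σ λ_i = 33 + 17 + 17 = 67.

Step 2 — fraction explained by component i = λ_i / Σ λ:
  PC1: 33/67 = 0.4925
  PC2: 17/67 = 0.2537
  PC3: 17/67 = 0.2537

Step 3 — cumulative fraction after k components = (λ_1 + ... + λ_k) / Σ λ:
  k = 1: 33/67 = 0.4925
  k = 2: (33 + 17)/67 = 50/67 = 0.7463
  k = 3: (33 + 17 + 17)/67 = 67/67 = 1

Summary (fraction, with percent):

explained: PC1 0.4925 (49.25%), PC2 0.2537 (25.37%), PC3 0.2537 (25.37%);  cumulative: 0.4925, 0.7463, 1


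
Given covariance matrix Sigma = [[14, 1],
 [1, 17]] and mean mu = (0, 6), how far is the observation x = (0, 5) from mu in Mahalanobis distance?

Step 1 — centre the observation: (x - mu) = (0, -1).

Step 2 — invert Sigma. det(Sigma) = 14·17 - (1)² = 237.
  Sigma^{-1} = (1/det) · [[d, -b], [-b, a]] = [[0.0717, -0.0042],
 [-0.0042, 0.0591]].

Step 3 — form the quadratic (x - mu)^T · Sigma^{-1} · (x - mu):
  Sigma^{-1} · (x - mu) = (0.0042, -0.0591).
  (x - mu)^T · [Sigma^{-1} · (x - mu)] = (0)·(0.0042) + (-1)·(-0.0591) = 0.0591.

Step 4 — take square root: d = √(0.0591) ≈ 0.243.

d(x, mu) = √(0.0591) ≈ 0.243


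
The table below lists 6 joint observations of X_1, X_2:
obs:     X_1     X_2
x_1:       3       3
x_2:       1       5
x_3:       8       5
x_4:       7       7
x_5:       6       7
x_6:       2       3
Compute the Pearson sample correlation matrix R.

Step 1 — column means:
  mean(X_1) = (3 + 1 + 8 + 7 + 6 + 2) / 6 = 27/6 = 4.5
  mean(X_2) = (3 + 5 + 5 + 7 + 7 + 3) / 6 = 30/6 = 5

Step 2 — sample variances and covariances s[i,j] = (1/(n-1)) · Σ_k (x_{k,i} - mean_i) · (x_{k,j} - mean_j), with n-1 = 5:
  s[X_1,X_1] = ((-1.5)·(-1.5) + (-3.5)·(-3.5) + (3.5)·(3.5) + (2.5)·(2.5) + (1.5)·(1.5) + (-2.5)·(-2.5)) / 5 = 41.5/5 = 8.3
  s[X_1,X_2] = ((-1.5)·(-2) + (-3.5)·(0) + (3.5)·(0) + (2.5)·(2) + (1.5)·(2) + (-2.5)·(-2)) / 5 = 16/5 = 3.2
  s[X_2,X_2] = ((-2)·(-2) + (0)·(0) + (0)·(0) + (2)·(2) + (2)·(2) + (-2)·(-2)) / 5 = 16/5 = 3.2
  Sample standard deviations s_i = √(s[i,i]):
  s(X_1) = √(8.3) = 2.881
  s(X_2) = √(3.2) = 1.7889

Step 3 — r_{ij} = s_{ij} / (s_i · s_j):
  r[X_1,X_1] = 1 (diagonal).
  r[X_1,X_2] = 3.2 / (2.881 · 1.7889) = 3.2 / 5.1536 = 0.6209
  r[X_2,X_2] = 1 (diagonal).

R is symmetric with unit diagonal. Assembling:

R = [[1, 0.6209],
 [0.6209, 1]]


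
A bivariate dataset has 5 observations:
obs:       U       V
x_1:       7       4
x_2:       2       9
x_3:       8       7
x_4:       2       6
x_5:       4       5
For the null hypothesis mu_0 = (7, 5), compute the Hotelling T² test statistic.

Step 1 — sample mean vector:
  mean(U) = (7 + 2 + 8 + 2 + 4) / 5 = 23/5 = 4.6
  mean(V) = (4 + 9 + 7 + 6 + 5) / 5 = 31/5 = 6.2
  x̄ = (4.6, 6.2),  deviation x̄ - mu_0 = (4.6, 6.2) - (7, 5) = (-2.4, 1.2).

Step 2 — sample covariance matrix, S[i,j] = (1/(n-1)) · Σ_k (x_{k,i} - mean_i) · (x_{k,j} - mean_j), divisor n-1 = 4:
  S[U,U] = ((2.4)·(2.4) + (-2.6)·(-2.6) + (3.4)·(3.4) + (-2.6)·(-2.6) + (-0.6)·(-0.6)) / 4 = 31.2/4 = 7.8
  S[U,V] = ((2.4)·(-2.2) + (-2.6)·(2.8) + (3.4)·(0.8) + (-2.6)·(-0.2) + (-0.6)·(-1.2)) / 4 = -8.6/4 = -2.15
  S[V,V] = ((-2.2)·(-2.2) + (2.8)·(2.8) + (0.8)·(0.8) + (-0.2)·(-0.2) + (-1.2)·(-1.2)) / 4 = 14.8/4 = 3.7
  S = [[7.8, -2.15],
 [-2.15, 3.7]].

Step 3 — invert S. det(S) = 7.8·3.7 - (-2.15)² = 24.2375.
  S^{-1} = (1/det) · [[d, -b], [-b, a]] = [[0.1527, 0.0887],
 [0.0887, 0.3218]].

Step 4 — quadratic form (x̄ - mu_0)^T · S^{-1} · (x̄ - mu_0):
  S^{-1} · (x̄ - mu_0) = (-0.2599, 0.1733),
  (x̄ - mu_0)^T · [...] = (-2.4)·(-0.2599) + (1.2)·(0.1733) = 0.8318.

Step 5 — scale by n: T² = 5 · 0.8318 = 4.1588.

T² ≈ 4.1588


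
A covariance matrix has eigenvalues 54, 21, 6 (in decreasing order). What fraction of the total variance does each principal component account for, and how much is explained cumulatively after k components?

Step 1 — total variance = trace(Sigma) = Σ λ_i = 54 + 21 + 6 = 81.

Step 2 — fraction explained by component i = λ_i / Σ λ:
  PC1: 54/81 = 0.6667
  PC2: 21/81 = 0.2593
  PC3: 6/81 = 0.0741

Step 3 — cumulative fraction after k components = (λ_1 + ... + λ_k) / Σ λ:
  k = 1: 54/81 = 0.6667
  k = 2: (54 + 21)/81 = 75/81 = 0.9259
  k = 3: (54 + 21 + 6)/81 = 81/81 = 1

Summary (fraction, with percent):

explained: PC1 0.6667 (66.67%), PC2 0.2593 (25.93%), PC3 0.0741 (7.41%);  cumulative: 0.6667, 0.9259, 1


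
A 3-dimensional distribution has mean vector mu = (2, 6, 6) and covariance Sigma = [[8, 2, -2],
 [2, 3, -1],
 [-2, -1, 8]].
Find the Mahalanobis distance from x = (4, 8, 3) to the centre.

Step 1 — centre the observation: (x - mu) = (2, 2, -3).

Step 2 — invert Sigma (cofactor / det for 3×3, or solve directly):
  Sigma^{-1} = [[0.1554, -0.0946, 0.027],
 [-0.0946, 0.4054, 0.027],
 [0.027, 0.027, 0.1351]].

Step 3 — form the quadratic (x - mu)^T · Sigma^{-1} · (x - mu):
  Sigma^{-1} · (x - mu) = (0.0405, 0.5405, -0.2973).
  (x - mu)^T · [Sigma^{-1} · (x - mu)] = (2)·(0.0405) + (2)·(0.5405) + (-3)·(-0.2973) = 2.0541.

Step 4 — take square root: d = √(2.0541) ≈ 1.4332.

d(x, mu) = √(2.0541) ≈ 1.4332


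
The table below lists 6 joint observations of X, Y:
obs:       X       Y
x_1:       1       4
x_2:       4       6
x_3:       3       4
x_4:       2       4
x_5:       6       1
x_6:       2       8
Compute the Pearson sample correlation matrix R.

Step 1 — column means:
  mean(X) = (1 + 4 + 3 + 2 + 6 + 2) / 6 = 18/6 = 3
  mean(Y) = (4 + 6 + 4 + 4 + 1 + 8) / 6 = 27/6 = 4.5

Step 2 — sample variances and covariances s[i,j] = (1/(n-1)) · Σ_k (x_{k,i} - mean_i) · (x_{k,j} - mean_j), with n-1 = 5:
  s[X,X] = ((-2)·(-2) + (1)·(1) + (0)·(0) + (-1)·(-1) + (3)·(3) + (-1)·(-1)) / 5 = 16/5 = 3.2
  s[X,Y] = ((-2)·(-0.5) + (1)·(1.5) + (0)·(-0.5) + (-1)·(-0.5) + (3)·(-3.5) + (-1)·(3.5)) / 5 = -11/5 = -2.2
  s[Y,Y] = ((-0.5)·(-0.5) + (1.5)·(1.5) + (-0.5)·(-0.5) + (-0.5)·(-0.5) + (-3.5)·(-3.5) + (3.5)·(3.5)) / 5 = 27.5/5 = 5.5
  Sample standard deviations s_i = √(s[i,i]):
  s(X) = √(3.2) = 1.7889
  s(Y) = √(5.5) = 2.3452

Step 3 — r_{ij} = s_{ij} / (s_i · s_j):
  r[X,X] = 1 (diagonal).
  r[X,Y] = -2.2 / (1.7889 · 2.3452) = -2.2 / 4.1952 = -0.5244
  r[Y,Y] = 1 (diagonal).

R is symmetric with unit diagonal. Assembling:

R = [[1, -0.5244],
 [-0.5244, 1]]


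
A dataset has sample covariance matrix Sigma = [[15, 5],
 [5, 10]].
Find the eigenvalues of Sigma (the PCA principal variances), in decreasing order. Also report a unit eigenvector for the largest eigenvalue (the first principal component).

Step 1 — characteristic polynomial of 2×2 Sigma:
  det(Sigma - λI) = λ² - trace · λ + det = 0.
  trace = 15 + 10 = 25, det = 15·10 - (5)² = 125.
Step 2 — discriminant:
  Δ = trace² - 4·det = 625 - 500 = 125.
Step 3 — eigenvalues:
  λ = (trace ± √Δ)/2 = (25 ± 11.1803)/2,
  λ_1 = 18.0902,  λ_2 = 6.9098.

Step 4 — unit eigenvector for λ_1: solve (Sigma - λ_1 I)v = 0. First row:
  (15 - 18.0902)·v_x + (5)·v_y = 0, i.e. (-3.0902)·v_x + (5)·v_y = 0,
  so v ∝ (b, λ_1 - a) = (5, 3.0902) = u.
  ||u|| = √((5)² + (3.0902)²) = √(34.5492) ≈ 5.8779,
  v_1 = u/||u|| ≈ (0.8507, 0.5257) (||v_1|| = 1).

λ_1 = 18.0902,  λ_2 = 6.9098;  v_1 ≈ (0.8507, 0.5257)


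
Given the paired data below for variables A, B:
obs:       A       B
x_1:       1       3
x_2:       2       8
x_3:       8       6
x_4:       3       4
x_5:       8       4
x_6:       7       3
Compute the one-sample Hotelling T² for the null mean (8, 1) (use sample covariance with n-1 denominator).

Step 1 — sample mean vector:
  mean(A) = (1 + 2 + 8 + 3 + 8 + 7) / 6 = 29/6 = 4.8333
  mean(B) = (3 + 8 + 6 + 4 + 4 + 3) / 6 = 28/6 = 4.6667
  x̄ = (4.8333, 4.6667),  deviation x̄ - mu_0 = (4.8333, 4.6667) - (8, 1) = (-3.1667, 3.6667).

Step 2 — sample covariance matrix, S[i,j] = (1/(n-1)) · Σ_k (x_{k,i} - mean_i) · (x_{k,j} - mean_j), divisor n-1 = 5:
  S[A,A] = ((-3.8333)·(-3.8333) + (-2.8333)·(-2.8333) + (3.1667)·(3.1667) + (-1.8333)·(-1.8333) + (3.1667)·(3.1667) + (2.1667)·(2.1667)) / 5 = 50.8333/5 = 10.1667
  S[A,B] = ((-3.8333)·(-1.6667) + (-2.8333)·(3.3333) + (3.1667)·(1.3333) + (-1.8333)·(-0.6667) + (3.1667)·(-0.6667) + (2.1667)·(-1.6667)) / 5 = -3.3333/5 = -0.6667
  S[B,B] = ((-1.6667)·(-1.6667) + (3.3333)·(3.3333) + (1.3333)·(1.3333) + (-0.6667)·(-0.6667) + (-0.6667)·(-0.6667) + (-1.6667)·(-1.6667)) / 5 = 19.3333/5 = 3.8667
  S = [[10.1667, -0.6667],
 [-0.6667, 3.8667]].

Step 3 — invert S. det(S) = 10.1667·3.8667 - (-0.6667)² = 38.8667.
  S^{-1} = (1/det) · [[d, -b], [-b, a]] = [[0.0995, 0.0172],
 [0.0172, 0.2616]].

Step 4 — quadratic form (x̄ - mu_0)^T · S^{-1} · (x̄ - mu_0):
  S^{-1} · (x̄ - mu_0) = (-0.2521, 0.9048),
  (x̄ - mu_0)^T · [...] = (-3.1667)·(-0.2521) + (3.6667)·(0.9048) = 4.1161.

Step 5 — scale by n: T² = 6 · 4.1161 = 24.6964.

T² ≈ 24.6964


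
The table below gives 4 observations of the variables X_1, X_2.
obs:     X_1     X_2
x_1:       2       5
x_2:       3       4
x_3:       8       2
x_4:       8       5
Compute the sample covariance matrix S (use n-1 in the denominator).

Step 1 — column means:
  mean(X_1) = (2 + 3 + 8 + 8) / 4 = 21/4 = 5.25
  mean(X_2) = (5 + 4 + 2 + 5) / 4 = 16/4 = 4

Step 2 — sample covariance S[i,j] = (1/(n-1)) · Σ_k (x_{k,i} - mean_i) · (x_{k,j} - mean_j), with n-1 = 3.
  S[X_1,X_1] = ((-3.25)·(-3.25) + (-2.25)·(-2.25) + (2.75)·(2.75) + (2.75)·(2.75)) / 3 = 30.75/3 = 10.25
  S[X_1,X_2] = ((-3.25)·(1) + (-2.25)·(0) + (2.75)·(-2) + (2.75)·(1)) / 3 = -6/3 = -2
  S[X_2,X_2] = ((1)·(1) + (0)·(0) + (-2)·(-2) + (1)·(1)) / 3 = 6/3 = 2

S is symmetric (S[j,i] = S[i,j]). Assembling:

S = [[10.25, -2],
 [-2, 2]]


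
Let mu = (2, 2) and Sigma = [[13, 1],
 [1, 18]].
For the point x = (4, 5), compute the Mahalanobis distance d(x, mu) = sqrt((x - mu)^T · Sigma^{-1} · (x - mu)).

Step 1 — centre the observation: (x - mu) = (2, 3).

Step 2 — invert Sigma. det(Sigma) = 13·18 - (1)² = 233.
  Sigma^{-1} = (1/det) · [[d, -b], [-b, a]] = [[0.0773, -0.0043],
 [-0.0043, 0.0558]].

Step 3 — form the quadratic (x - mu)^T · Sigma^{-1} · (x - mu):
  Sigma^{-1} · (x - mu) = (0.1416, 0.1588).
  (x - mu)^T · [Sigma^{-1} · (x - mu)] = (2)·(0.1416) + (3)·(0.1588) = 0.7597.

Step 4 — take square root: d = √(0.7597) ≈ 0.8716.

d(x, mu) = √(0.7597) ≈ 0.8716


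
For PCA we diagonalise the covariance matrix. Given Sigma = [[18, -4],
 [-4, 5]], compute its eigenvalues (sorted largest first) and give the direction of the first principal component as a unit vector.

Step 1 — characteristic polynomial of 2×2 Sigma:
  det(Sigma - λI) = λ² - trace · λ + det = 0.
  trace = 18 + 5 = 23, det = 18·5 - (-4)² = 74.
Step 2 — discriminant:
  Δ = trace² - 4·det = 529 - 296 = 233.
Step 3 — eigenvalues:
  λ = (trace ± √Δ)/2 = (23 ± 15.2643)/2,
  λ_1 = 19.1322,  λ_2 = 3.8678.

Step 4 — unit eigenvector for λ_1: solve (Sigma - λ_1 I)v = 0. First row:
  (18 - 19.1322)·v_x + (-4)·v_y = 0, i.e. (-1.1322)·v_x + (-4)·v_y = 0,
  so v ∝ (b, λ_1 - a) = (-4, 1.1322); multiply by -1 so the first entry is positive: u = (4, -1.1322).
  ||u|| = √((4)² + (-1.1322)²) = √(17.2818) ≈ 4.1571,
  v_1 = u/||u|| ≈ (0.9622, -0.2723) (||v_1|| = 1).

λ_1 = 19.1322,  λ_2 = 3.8678;  v_1 ≈ (0.9622, -0.2723)


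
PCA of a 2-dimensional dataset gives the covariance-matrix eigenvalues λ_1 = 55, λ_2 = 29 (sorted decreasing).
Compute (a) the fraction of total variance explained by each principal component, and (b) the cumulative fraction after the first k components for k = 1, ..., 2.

Step 1 — total variance = trace(Sigma) = Σ λ_i = 55 + 29 = 84.

Step 2 — fraction explained by component i = λ_i / Σ λ:
  PC1: 55/84 = 0.6548
  PC2: 29/84 = 0.3452

Step 3 — cumulative fraction after k components = (λ_1 + ... + λ_k) / Σ λ:
  k = 1: 55/84 = 0.6548
  k = 2: (55 + 29)/84 = 84/84 = 1

Summary (fraction, with percent):

explained: PC1 0.6548 (65.48%), PC2 0.3452 (34.52%);  cumulative: 0.6548, 1


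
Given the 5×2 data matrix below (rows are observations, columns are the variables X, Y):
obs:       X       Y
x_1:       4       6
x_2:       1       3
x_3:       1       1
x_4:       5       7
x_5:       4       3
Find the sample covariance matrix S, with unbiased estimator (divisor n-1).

Step 1 — column means:
  mean(X) = (4 + 1 + 1 + 5 + 4) / 5 = 15/5 = 3
  mean(Y) = (6 + 3 + 1 + 7 + 3) / 5 = 20/5 = 4

Step 2 — sample covariance S[i,j] = (1/(n-1)) · Σ_k (x_{k,i} - mean_i) · (x_{k,j} - mean_j), with n-1 = 4.
  S[X,X] = ((1)·(1) + (-2)·(-2) + (-2)·(-2) + (2)·(2) + (1)·(1)) / 4 = 14/4 = 3.5
  S[X,Y] = ((1)·(2) + (-2)·(-1) + (-2)·(-3) + (2)·(3) + (1)·(-1)) / 4 = 15/4 = 3.75
  S[Y,Y] = ((2)·(2) + (-1)·(-1) + (-3)·(-3) + (3)·(3) + (-1)·(-1)) / 4 = 24/4 = 6

S is symmetric (S[j,i] = S[i,j]). Assembling:

S = [[3.5, 3.75],
 [3.75, 6]]


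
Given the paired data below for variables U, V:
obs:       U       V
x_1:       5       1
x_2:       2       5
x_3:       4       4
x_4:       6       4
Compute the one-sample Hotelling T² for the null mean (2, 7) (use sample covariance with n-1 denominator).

Step 1 — sample mean vector:
  mean(U) = (5 + 2 + 4 + 6) / 4 = 17/4 = 4.25
  mean(V) = (1 + 5 + 4 + 4) / 4 = 14/4 = 3.5
  x̄ = (4.25, 3.5),  deviation x̄ - mu_0 = (4.25, 3.5) - (2, 7) = (2.25, -3.5).

Step 2 — sample covariance matrix, S[i,j] = (1/(n-1)) · Σ_k (x_{k,i} - mean_i) · (x_{k,j} - mean_j), divisor n-1 = 3:
  S[U,U] = ((0.75)·(0.75) + (-2.25)·(-2.25) + (-0.25)·(-0.25) + (1.75)·(1.75)) / 3 = 8.75/3 = 2.9167
  S[U,V] = ((0.75)·(-2.5) + (-2.25)·(1.5) + (-0.25)·(0.5) + (1.75)·(0.5)) / 3 = -4.5/3 = -1.5
  S[V,V] = ((-2.5)·(-2.5) + (1.5)·(1.5) + (0.5)·(0.5) + (0.5)·(0.5)) / 3 = 9/3 = 3
  S = [[2.9167, -1.5],
 [-1.5, 3]].

Step 3 — invert S. det(S) = 2.9167·3 - (-1.5)² = 6.5.
  S^{-1} = (1/det) · [[d, -b], [-b, a]] = [[0.4615, 0.2308],
 [0.2308, 0.4487]].

Step 4 — quadratic form (x̄ - mu_0)^T · S^{-1} · (x̄ - mu_0):
  S^{-1} · (x̄ - mu_0) = (0.2308, -1.0513),
  (x̄ - mu_0)^T · [...] = (2.25)·(0.2308) + (-3.5)·(-1.0513) = 4.1987.

Step 5 — scale by n: T² = 4 · 4.1987 = 16.7949.

T² ≈ 16.7949


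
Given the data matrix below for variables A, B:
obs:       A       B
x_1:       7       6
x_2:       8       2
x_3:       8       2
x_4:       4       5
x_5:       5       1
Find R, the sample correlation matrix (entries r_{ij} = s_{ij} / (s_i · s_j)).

Step 1 — column means:
  mean(A) = (7 + 8 + 8 + 4 + 5) / 5 = 32/5 = 6.4
  mean(B) = (6 + 2 + 2 + 5 + 1) / 5 = 16/5 = 3.2

Step 2 — sample variances and covariances s[i,j] = (1/(n-1)) · Σ_k (x_{k,i} - mean_i) · (x_{k,j} - mean_j), with n-1 = 4:
  s[A,A] = ((0.6)·(0.6) + (1.6)·(1.6) + (1.6)·(1.6) + (-2.4)·(-2.4) + (-1.4)·(-1.4)) / 4 = 13.2/4 = 3.3
  s[A,B] = ((0.6)·(2.8) + (1.6)·(-1.2) + (1.6)·(-1.2) + (-2.4)·(1.8) + (-1.4)·(-2.2)) / 4 = -3.4/4 = -0.85
  s[B,B] = ((2.8)·(2.8) + (-1.2)·(-1.2) + (-1.2)·(-1.2) + (1.8)·(1.8) + (-2.2)·(-2.2)) / 4 = 18.8/4 = 4.7
  Sample standard deviations s_i = √(s[i,i]):
  s(A) = √(3.3) = 1.8166
  s(B) = √(4.7) = 2.1679

Step 3 — r_{ij} = s_{ij} / (s_i · s_j):
  r[A,A] = 1 (diagonal).
  r[A,B] = -0.85 / (1.8166 · 2.1679) = -0.85 / 3.9383 = -0.2158
  r[B,B] = 1 (diagonal).

R is symmetric with unit diagonal. Assembling:

R = [[1, -0.2158],
 [-0.2158, 1]]


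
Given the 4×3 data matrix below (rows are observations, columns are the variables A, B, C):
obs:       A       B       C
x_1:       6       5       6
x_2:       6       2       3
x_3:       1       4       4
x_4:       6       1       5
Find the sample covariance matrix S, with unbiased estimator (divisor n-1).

Step 1 — column means:
  mean(A) = (6 + 6 + 1 + 6) / 4 = 19/4 = 4.75
  mean(B) = (5 + 2 + 4 + 1) / 4 = 12/4 = 3
  mean(C) = (6 + 3 + 4 + 5) / 4 = 18/4 = 4.5

Step 2 — sample covariance S[i,j] = (1/(n-1)) · Σ_k (x_{k,i} - mean_i) · (x_{k,j} - mean_j), with n-1 = 3.
  S[A,A] = ((1.25)·(1.25) + (1.25)·(1.25) + (-3.75)·(-3.75) + (1.25)·(1.25)) / 3 = 18.75/3 = 6.25
  S[A,B] = ((1.25)·(2) + (1.25)·(-1) + (-3.75)·(1) + (1.25)·(-2)) / 3 = -5/3 = -1.6667
  S[A,C] = ((1.25)·(1.5) + (1.25)·(-1.5) + (-3.75)·(-0.5) + (1.25)·(0.5)) / 3 = 2.5/3 = 0.8333
  S[B,B] = ((2)·(2) + (-1)·(-1) + (1)·(1) + (-2)·(-2)) / 3 = 10/3 = 3.3333
  S[B,C] = ((2)·(1.5) + (-1)·(-1.5) + (1)·(-0.5) + (-2)·(0.5)) / 3 = 3/3 = 1
  S[C,C] = ((1.5)·(1.5) + (-1.5)·(-1.5) + (-0.5)·(-0.5) + (0.5)·(0.5)) / 3 = 5/3 = 1.6667

S is symmetric (S[j,i] = S[i,j]). Assembling:

S = [[6.25, -1.6667, 0.8333],
 [-1.6667, 3.3333, 1],
 [0.8333, 1, 1.6667]]


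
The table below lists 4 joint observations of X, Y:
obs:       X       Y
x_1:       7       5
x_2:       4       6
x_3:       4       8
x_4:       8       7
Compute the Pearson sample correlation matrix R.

Step 1 — column means:
  mean(X) = (7 + 4 + 4 + 8) / 4 = 23/4 = 5.75
  mean(Y) = (5 + 6 + 8 + 7) / 4 = 26/4 = 6.5

Step 2 — sample variances and covariances s[i,j] = (1/(n-1)) · Σ_k (x_{k,i} - mean_i) · (x_{k,j} - mean_j), with n-1 = 3:
  s[X,X] = ((1.25)·(1.25) + (-1.75)·(-1.75) + (-1.75)·(-1.75) + (2.25)·(2.25)) / 3 = 12.75/3 = 4.25
  s[X,Y] = ((1.25)·(-1.5) + (-1.75)·(-0.5) + (-1.75)·(1.5) + (2.25)·(0.5)) / 3 = -2.5/3 = -0.8333
  s[Y,Y] = ((-1.5)·(-1.5) + (-0.5)·(-0.5) + (1.5)·(1.5) + (0.5)·(0.5)) / 3 = 5/3 = 1.6667
  Sample standard deviations s_i = √(s[i,i]):
  s(X) = √(4.25) = 2.0616
  s(Y) = √(1.6667) = 1.291

Step 3 — r_{ij} = s_{ij} / (s_i · s_j):
  r[X,X] = 1 (diagonal).
  r[X,Y] = -0.8333 / (2.0616 · 1.291) = -0.8333 / 2.6615 = -0.3131
  r[Y,Y] = 1 (diagonal).

R is symmetric with unit diagonal. Assembling:

R = [[1, -0.3131],
 [-0.3131, 1]]


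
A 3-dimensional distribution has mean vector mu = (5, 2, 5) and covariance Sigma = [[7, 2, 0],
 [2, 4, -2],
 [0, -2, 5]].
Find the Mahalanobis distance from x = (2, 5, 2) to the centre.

Step 1 — centre the observation: (x - mu) = (-3, 3, -3).

Step 2 — invert Sigma (cofactor / det for 3×3, or solve directly):
  Sigma^{-1} = [[0.1739, -0.1087, -0.0435],
 [-0.1087, 0.3804, 0.1522],
 [-0.0435, 0.1522, 0.2609]].

Step 3 — form the quadratic (x - mu)^T · Sigma^{-1} · (x - mu):
  Sigma^{-1} · (x - mu) = (-0.7174, 1.0109, -0.1957).
  (x - mu)^T · [Sigma^{-1} · (x - mu)] = (-3)·(-0.7174) + (3)·(1.0109) + (-3)·(-0.1957) = 5.7717.

Step 4 — take square root: d = √(5.7717) ≈ 2.4024.

d(x, mu) = √(5.7717) ≈ 2.4024


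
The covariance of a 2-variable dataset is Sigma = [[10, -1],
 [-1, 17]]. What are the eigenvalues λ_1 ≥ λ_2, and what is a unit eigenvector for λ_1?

Step 1 — characteristic polynomial of 2×2 Sigma:
  det(Sigma - λI) = λ² - trace · λ + det = 0.
  trace = 10 + 17 = 27, det = 10·17 - (-1)² = 169.
Step 2 — discriminant:
  Δ = trace² - 4·det = 729 - 676 = 53.
Step 3 — eigenvalues:
  λ = (trace ± √Δ)/2 = (27 ± 7.2801)/2,
  λ_1 = 17.1401,  λ_2 = 9.8599.

Step 4 — unit eigenvector for λ_1: solve (Sigma - λ_1 I)v = 0. First row:
  (10 - 17.1401)·v_x + (-1)·v_y = 0, i.e. (-7.1401)·v_x + (-1)·v_y = 0,
  so v ∝ (b, λ_1 - a) = (-1, 7.1401); multiply by -1 so the first entry is positive: u = (1, -7.1401).
  ||u|| = √((1)² + (-7.1401)²) = √(51.9804) ≈ 7.2097,
  v_1 = u/||u|| ≈ (0.1387, -0.9903) (||v_1|| = 1).

λ_1 = 17.1401,  λ_2 = 9.8599;  v_1 ≈ (0.1387, -0.9903)


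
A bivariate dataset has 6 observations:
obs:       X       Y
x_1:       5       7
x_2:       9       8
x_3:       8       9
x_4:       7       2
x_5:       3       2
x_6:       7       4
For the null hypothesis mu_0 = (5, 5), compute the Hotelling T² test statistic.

Step 1 — sample mean vector:
  mean(X) = (5 + 9 + 8 + 7 + 3 + 7) / 6 = 39/6 = 6.5
  mean(Y) = (7 + 8 + 9 + 2 + 2 + 4) / 6 = 32/6 = 5.3333
  x̄ = (6.5, 5.3333),  deviation x̄ - mu_0 = (6.5, 5.3333) - (5, 5) = (1.5, 0.3333).

Step 2 — sample covariance matrix, S[i,j] = (1/(n-1)) · Σ_k (x_{k,i} - mean_i) · (x_{k,j} - mean_j), divisor n-1 = 5:
  S[X,X] = ((-1.5)·(-1.5) + (2.5)·(2.5) + (1.5)·(1.5) + (0.5)·(0.5) + (-3.5)·(-3.5) + (0.5)·(0.5)) / 5 = 23.5/5 = 4.7
  S[X,Y] = ((-1.5)·(1.6667) + (2.5)·(2.6667) + (1.5)·(3.6667) + (0.5)·(-3.3333) + (-3.5)·(-3.3333) + (0.5)·(-1.3333)) / 5 = 19/5 = 3.8
  S[Y,Y] = ((1.6667)·(1.6667) + (2.6667)·(2.6667) + (3.6667)·(3.6667) + (-3.3333)·(-3.3333) + (-3.3333)·(-3.3333) + (-1.3333)·(-1.3333)) / 5 = 47.3333/5 = 9.4667
  S = [[4.7, 3.8],
 [3.8, 9.4667]].

Step 3 — invert S. det(S) = 4.7·9.4667 - (3.8)² = 30.0533.
  S^{-1} = (1/det) · [[d, -b], [-b, a]] = [[0.315, -0.1264],
 [-0.1264, 0.1564]].

Step 4 — quadratic form (x̄ - mu_0)^T · S^{-1} · (x̄ - mu_0):
  S^{-1} · (x̄ - mu_0) = (0.4303, -0.1375),
  (x̄ - mu_0)^T · [...] = (1.5)·(0.4303) + (0.3333)·(-0.1375) = 0.5997.

Step 5 — scale by n: T² = 6 · 0.5997 = 3.598.

T² ≈ 3.598


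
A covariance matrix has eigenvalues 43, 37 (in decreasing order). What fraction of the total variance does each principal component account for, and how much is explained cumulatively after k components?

Step 1 — total variance = trace(Sigma) = Σ λ_i = 43 + 37 = 80.

Step 2 — fraction explained by component i = λ_i / Σ λ:
  PC1: 43/80 = 0.5375
  PC2: 37/80 = 0.4625

Step 3 — cumulative fraction after k components = (λ_1 + ... + λ_k) / Σ λ:
  k = 1: 43/80 = 0.5375
  k = 2: (43 + 37)/80 = 80/80 = 1

Summary (fraction, with percent):

explained: PC1 0.5375 (53.75%), PC2 0.4625 (46.25%);  cumulative: 0.5375, 1


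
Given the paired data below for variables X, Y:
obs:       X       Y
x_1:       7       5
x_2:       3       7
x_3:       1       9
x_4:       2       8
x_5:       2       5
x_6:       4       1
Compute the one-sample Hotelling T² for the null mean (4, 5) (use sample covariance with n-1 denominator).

Step 1 — sample mean vector:
  mean(X) = (7 + 3 + 1 + 2 + 2 + 4) / 6 = 19/6 = 3.1667
  mean(Y) = (5 + 7 + 9 + 8 + 5 + 1) / 6 = 35/6 = 5.8333
  x̄ = (3.1667, 5.8333),  deviation x̄ - mu_0 = (3.1667, 5.8333) - (4, 5) = (-0.8333, 0.8333).

Step 2 — sample covariance matrix, S[i,j] = (1/(n-1)) · Σ_k (x_{k,i} - mean_i) · (x_{k,j} - mean_j), divisor n-1 = 5:
  S[X,X] = ((3.8333)·(3.8333) + (-0.1667)·(-0.1667) + (-2.1667)·(-2.1667) + (-1.1667)·(-1.1667) + (-1.1667)·(-1.1667) + (0.8333)·(0.8333)) / 5 = 22.8333/5 = 4.5667
  S[X,Y] = ((3.8333)·(-0.8333) + (-0.1667)·(1.1667) + (-2.1667)·(3.1667) + (-1.1667)·(2.1667) + (-1.1667)·(-0.8333) + (0.8333)·(-4.8333)) / 5 = -15.8333/5 = -3.1667
  S[Y,Y] = ((-0.8333)·(-0.8333) + (1.1667)·(1.1667) + (3.1667)·(3.1667) + (2.1667)·(2.1667) + (-0.8333)·(-0.8333) + (-4.8333)·(-4.8333)) / 5 = 40.8333/5 = 8.1667
  S = [[4.5667, -3.1667],
 [-3.1667, 8.1667]].

Step 3 — invert S. det(S) = 4.5667·8.1667 - (-3.1667)² = 27.2667.
  S^{-1} = (1/det) · [[d, -b], [-b, a]] = [[0.2995, 0.1161],
 [0.1161, 0.1675]].

Step 4 — quadratic form (x̄ - mu_0)^T · S^{-1} · (x̄ - mu_0):
  S^{-1} · (x̄ - mu_0) = (-0.1528, 0.0428),
  (x̄ - mu_0)^T · [...] = (-0.8333)·(-0.1528) + (0.8333)·(0.0428) = 0.163.

Step 5 — scale by n: T² = 6 · 0.163 = 0.978.

T² ≈ 0.978


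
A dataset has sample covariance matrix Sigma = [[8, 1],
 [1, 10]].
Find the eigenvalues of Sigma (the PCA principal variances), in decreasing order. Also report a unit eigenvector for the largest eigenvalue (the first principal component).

Step 1 — characteristic polynomial of 2×2 Sigma:
  det(Sigma - λI) = λ² - trace · λ + det = 0.
  trace = 8 + 10 = 18, det = 8·10 - (1)² = 79.
Step 2 — discriminant:
  Δ = trace² - 4·det = 324 - 316 = 8.
Step 3 — eigenvalues:
  λ = (trace ± √Δ)/2 = (18 ± 2.8284)/2,
  λ_1 = 10.4142,  λ_2 = 7.5858.

Step 4 — unit eigenvector for λ_1: solve (Sigma - λ_1 I)v = 0. First row:
  (8 - 10.4142)·v_x + (1)·v_y = 0, i.e. (-2.4142)·v_x + (1)·v_y = 0,
  so v ∝ (b, λ_1 - a) = (1, 2.4142) = u.
  ||u|| = √((1)² + (2.4142)²) = √(6.8284) ≈ 2.6131,
  v_1 = u/||u|| ≈ (0.3827, 0.9239) (||v_1|| = 1).

λ_1 = 10.4142,  λ_2 = 7.5858;  v_1 ≈ (0.3827, 0.9239)


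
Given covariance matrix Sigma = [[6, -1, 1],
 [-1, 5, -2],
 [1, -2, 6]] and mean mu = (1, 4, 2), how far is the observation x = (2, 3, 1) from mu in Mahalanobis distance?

Step 1 — centre the observation: (x - mu) = (1, -1, -1).

Step 2 — invert Sigma (cofactor / det for 3×3, or solve directly):
  Sigma^{-1} = [[0.1745, 0.0268, -0.0201],
 [0.0268, 0.2349, 0.0738],
 [-0.0201, 0.0738, 0.1946]].

Step 3 — form the quadratic (x - mu)^T · Sigma^{-1} · (x - mu):
  Sigma^{-1} · (x - mu) = (0.1678, -0.2819, -0.2886).
  (x - mu)^T · [Sigma^{-1} · (x - mu)] = (1)·(0.1678) + (-1)·(-0.2819) + (-1)·(-0.2886) = 0.7383.

Step 4 — take square root: d = √(0.7383) ≈ 0.8592.

d(x, mu) = √(0.7383) ≈ 0.8592


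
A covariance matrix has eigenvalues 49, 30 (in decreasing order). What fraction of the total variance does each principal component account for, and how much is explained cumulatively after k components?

Step 1 — total variance = trace(Sigma) = Σ λ_i = 49 + 30 = 79.

Step 2 — fraction explained by component i = λ_i / Σ λ:
  PC1: 49/79 = 0.6203
  PC2: 30/79 = 0.3797

Step 3 — cumulative fraction after k components = (λ_1 + ... + λ_k) / Σ λ:
  k = 1: 49/79 = 0.6203
  k = 2: (49 + 30)/79 = 79/79 = 1

Summary (fraction, with percent):

explained: PC1 0.6203 (62.03%), PC2 0.3797 (37.97%);  cumulative: 0.6203, 1


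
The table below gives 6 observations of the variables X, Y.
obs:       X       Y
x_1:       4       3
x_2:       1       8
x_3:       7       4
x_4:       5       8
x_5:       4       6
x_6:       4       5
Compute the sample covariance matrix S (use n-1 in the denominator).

Step 1 — column means:
  mean(X) = (4 + 1 + 7 + 5 + 4 + 4) / 6 = 25/6 = 4.1667
  mean(Y) = (3 + 8 + 4 + 8 + 6 + 5) / 6 = 34/6 = 5.6667

Step 2 — sample covariance S[i,j] = (1/(n-1)) · Σ_k (x_{k,i} - mean_i) · (x_{k,j} - mean_j), with n-1 = 5.
  S[X,X] = ((-0.1667)·(-0.1667) + (-3.1667)·(-3.1667) + (2.8333)·(2.8333) + (0.8333)·(0.8333) + (-0.1667)·(-0.1667) + (-0.1667)·(-0.1667)) / 5 = 18.8333/5 = 3.7667
  S[X,Y] = ((-0.1667)·(-2.6667) + (-3.1667)·(2.3333) + (2.8333)·(-1.6667) + (0.8333)·(2.3333) + (-0.1667)·(0.3333) + (-0.1667)·(-0.6667)) / 5 = -9.6667/5 = -1.9333
  S[Y,Y] = ((-2.6667)·(-2.6667) + (2.3333)·(2.3333) + (-1.6667)·(-1.6667) + (2.3333)·(2.3333) + (0.3333)·(0.3333) + (-0.6667)·(-0.6667)) / 5 = 21.3333/5 = 4.2667

S is symmetric (S[j,i] = S[i,j]). Assembling:

S = [[3.7667, -1.9333],
 [-1.9333, 4.2667]]


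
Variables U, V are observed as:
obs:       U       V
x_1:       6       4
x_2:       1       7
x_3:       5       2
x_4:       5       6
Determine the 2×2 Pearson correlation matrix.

Step 1 — column means:
  mean(U) = (6 + 1 + 5 + 5) / 4 = 17/4 = 4.25
  mean(V) = (4 + 7 + 2 + 6) / 4 = 19/4 = 4.75

Step 2 — sample variances and covariances s[i,j] = (1/(n-1)) · Σ_k (x_{k,i} - mean_i) · (x_{k,j} - mean_j), with n-1 = 3:
  s[U,U] = ((1.75)·(1.75) + (-3.25)·(-3.25) + (0.75)·(0.75) + (0.75)·(0.75)) / 3 = 14.75/3 = 4.9167
  s[U,V] = ((1.75)·(-0.75) + (-3.25)·(2.25) + (0.75)·(-2.75) + (0.75)·(1.25)) / 3 = -9.75/3 = -3.25
  s[V,V] = ((-0.75)·(-0.75) + (2.25)·(2.25) + (-2.75)·(-2.75) + (1.25)·(1.25)) / 3 = 14.75/3 = 4.9167
  Sample standard deviations s_i = √(s[i,i]):
  s(U) = √(4.9167) = 2.2174
  s(V) = √(4.9167) = 2.2174

Step 3 — r_{ij} = s_{ij} / (s_i · s_j):
  r[U,U] = 1 (diagonal).
  r[U,V] = -3.25 / (2.2174 · 2.2174) = -3.25 / 4.9167 = -0.661
  r[V,V] = 1 (diagonal).

R is symmetric with unit diagonal. Assembling:

R = [[1, -0.661],
 [-0.661, 1]]


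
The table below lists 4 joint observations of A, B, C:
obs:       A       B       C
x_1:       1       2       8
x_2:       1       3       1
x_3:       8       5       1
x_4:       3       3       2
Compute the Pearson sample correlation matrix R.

Step 1 — column means:
  mean(A) = (1 + 1 + 8 + 3) / 4 = 13/4 = 3.25
  mean(B) = (2 + 3 + 5 + 3) / 4 = 13/4 = 3.25
  mean(C) = (8 + 1 + 1 + 2) / 4 = 12/4 = 3

Step 2 — sample variances and covariances s[i,j] = (1/(n-1)) · Σ_k (x_{k,i} - mean_i) · (x_{k,j} - mean_j), with n-1 = 3:
  s[A,A] = ((-2.25)·(-2.25) + (-2.25)·(-2.25) + (4.75)·(4.75) + (-0.25)·(-0.25)) / 3 = 32.75/3 = 10.9167
  s[A,B] = ((-2.25)·(-1.25) + (-2.25)·(-0.25) + (4.75)·(1.75) + (-0.25)·(-0.25)) / 3 = 11.75/3 = 3.9167
  s[A,C] = ((-2.25)·(5) + (-2.25)·(-2) + (4.75)·(-2) + (-0.25)·(-1)) / 3 = -16/3 = -5.3333
  s[B,B] = ((-1.25)·(-1.25) + (-0.25)·(-0.25) + (1.75)·(1.75) + (-0.25)·(-0.25)) / 3 = 4.75/3 = 1.5833
  s[B,C] = ((-1.25)·(5) + (-0.25)·(-2) + (1.75)·(-2) + (-0.25)·(-1)) / 3 = -9/3 = -3
  s[C,C] = ((5)·(5) + (-2)·(-2) + (-2)·(-2) + (-1)·(-1)) / 3 = 34/3 = 11.3333
  Sample standard deviations s_i = √(s[i,i]):
  s(A) = √(10.9167) = 3.304
  s(B) = √(1.5833) = 1.2583
  s(C) = √(11.3333) = 3.3665

Step 3 — r_{ij} = s_{ij} / (s_i · s_j):
  r[A,A] = 1 (diagonal).
  r[A,B] = 3.9167 / (3.304 · 1.2583) = 3.9167 / 4.1575 = 0.9421
  r[A,C] = -5.3333 / (3.304 · 3.3665) = -5.3333 / 11.123 = -0.4795
  r[B,B] = 1 (diagonal).
  r[B,C] = -3 / (1.2583 · 3.3665) = -3 / 4.2361 = -0.7082
  r[C,C] = 1 (diagonal).

R is symmetric with unit diagonal. Assembling:

R = [[1, 0.9421, -0.4795],
 [0.9421, 1, -0.7082],
 [-0.4795, -0.7082, 1]]


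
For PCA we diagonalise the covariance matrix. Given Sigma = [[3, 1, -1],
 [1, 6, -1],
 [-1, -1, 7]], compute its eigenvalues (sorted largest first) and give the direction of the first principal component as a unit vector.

Step 1 — characteristic polynomial p(λ) = det(λI - Sigma) = λ³ - tr·λ² + c_1·λ - det, where tr = trace, c_1 = sum of the principal 2×2 minors, det = det(Sigma):
  tr = 3 + 6 + 7 = 16,
  c_1 = (3·6 - (1)²) + (3·7 - (-1)²) + (6·7 - (-1)²) = 17 + 20 + 41 = 78,
  det = 3·(6·7 - (-1)²) - (1)·((1)·7 - (-1)·(-1)) + (-1)·((1)·(-1) - 6·(-1)) = 3·(41) - (1)·(6) + (-1)·(5) = 112.
  So p(λ) = λ³ - 16λ² + 78λ - 112.
Step 2 — look for an integer root (rational root theorem: any rational root is an integer divisor of 112). Testing λ = 8:
  p(8) = 512 - 1024 + 624 - 112 = 0  ✓
  Dividing out (λ - 8): p(λ) = (λ - 8)(λ² - 8λ + 14).
Step 3 — remaining eigenvalues from the quadratic λ² - 8λ + 14 = 0:
  Δ = 8² - 4·14 = 64 - 56 = 8,  λ = (8 ± √8)/2 = (8 ± 2.8284)/2 ≈ 5.4142 or 2.5858.
  Sorted: λ_1 = 8,  λ_2 = 5.4142,  λ_3 = 2.5858  (check: sum = 16 = tr ✓).

Step 4 — unit eigenvector for λ_1 = 8: v spans the null space of (Sigma - λ_1 I), whose rows are
  r_1 = (-5, 1, -1),  r_2 = (1, -2, -1),  r_3 = (-1, -1, -1).
  v is orthogonal to every row, so take v ∝ r_1 × r_2 = ((1)·(-1) - (-1)·(-2), (-1)·(1) - (-5)·(-1), (-5)·(-2) - (1)·(1)) = (-3, -6, 9).
  Rescale (divide by 3; multiply by -1 so the first nonzero entry is positive): u = (1, 2, -3).
  ||u|| = √((1)² + (2)² + (-3)²) = √(14) ≈ 3.7417,  v_1 = u/||u|| ≈ (0.2673, 0.5345, -0.8018) (||v_1|| = 1).

λ_1 = 8,  λ_2 = 5.4142,  λ_3 = 2.5858;  v_1 ≈ (0.2673, 0.5345, -0.8018)


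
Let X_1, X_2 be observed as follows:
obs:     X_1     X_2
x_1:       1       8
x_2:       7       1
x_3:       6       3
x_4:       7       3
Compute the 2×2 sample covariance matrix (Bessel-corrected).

Step 1 — column means:
  mean(X_1) = (1 + 7 + 6 + 7) / 4 = 21/4 = 5.25
  mean(X_2) = (8 + 1 + 3 + 3) / 4 = 15/4 = 3.75

Step 2 — sample covariance S[i,j] = (1/(n-1)) · Σ_k (x_{k,i} - mean_i) · (x_{k,j} - mean_j), with n-1 = 3.
  S[X_1,X_1] = ((-4.25)·(-4.25) + (1.75)·(1.75) + (0.75)·(0.75) + (1.75)·(1.75)) / 3 = 24.75/3 = 8.25
  S[X_1,X_2] = ((-4.25)·(4.25) + (1.75)·(-2.75) + (0.75)·(-0.75) + (1.75)·(-0.75)) / 3 = -24.75/3 = -8.25
  S[X_2,X_2] = ((4.25)·(4.25) + (-2.75)·(-2.75) + (-0.75)·(-0.75) + (-0.75)·(-0.75)) / 3 = 26.75/3 = 8.9167

S is symmetric (S[j,i] = S[i,j]). Assembling:

S = [[8.25, -8.25],
 [-8.25, 8.9167]]


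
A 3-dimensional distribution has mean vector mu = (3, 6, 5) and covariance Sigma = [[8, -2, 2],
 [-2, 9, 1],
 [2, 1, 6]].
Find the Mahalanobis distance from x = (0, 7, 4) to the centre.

Step 1 — centre the observation: (x - mu) = (-3, 1, -1).

Step 2 — invert Sigma (cofactor / det for 3×3, or solve directly):
  Sigma^{-1} = [[0.1489, 0.0393, -0.0562],
 [0.0393, 0.1236, -0.0337],
 [-0.0562, -0.0337, 0.191]].

Step 3 — form the quadratic (x - mu)^T · Sigma^{-1} · (x - mu):
  Sigma^{-1} · (x - mu) = (-0.3511, 0.0393, -0.0562).
  (x - mu)^T · [Sigma^{-1} · (x - mu)] = (-3)·(-0.3511) + (1)·(0.0393) + (-1)·(-0.0562) = 1.1489.

Step 4 — take square root: d = √(1.1489) ≈ 1.0719.

d(x, mu) = √(1.1489) ≈ 1.0719


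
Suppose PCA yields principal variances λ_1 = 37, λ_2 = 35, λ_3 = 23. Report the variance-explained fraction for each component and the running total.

Step 1 — total variance = trace(Sigma) = Σ λ_i = 37 + 35 + 23 = 95.

Step 2 — fraction explained by component i = λ_i / Σ λ:
  PC1: 37/95 = 0.3895
  PC2: 35/95 = 0.3684
  PC3: 23/95 = 0.2421

Step 3 — cumulative fraction after k components = (λ_1 + ... + λ_k) / Σ λ:
  k = 1: 37/95 = 0.3895
  k = 2: (37 + 35)/95 = 72/95 = 0.7579
  k = 3: (37 + 35 + 23)/95 = 95/95 = 1

Summary (fraction, with percent):

explained: PC1 0.3895 (38.95%), PC2 0.3684 (36.84%), PC3 0.2421 (24.21%);  cumulative: 0.3895, 0.7579, 1


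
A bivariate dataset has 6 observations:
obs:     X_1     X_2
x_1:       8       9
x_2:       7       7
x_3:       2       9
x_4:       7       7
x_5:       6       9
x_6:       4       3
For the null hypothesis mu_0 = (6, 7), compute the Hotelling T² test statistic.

Step 1 — sample mean vector:
  mean(X_1) = (8 + 7 + 2 + 7 + 6 + 4) / 6 = 34/6 = 5.6667
  mean(X_2) = (9 + 7 + 9 + 7 + 9 + 3) / 6 = 44/6 = 7.3333
  x̄ = (5.6667, 7.3333),  deviation x̄ - mu_0 = (5.6667, 7.3333) - (6, 7) = (-0.3333, 0.3333).

Step 2 — sample covariance matrix, S[i,j] = (1/(n-1)) · Σ_k (x_{k,i} - mean_i) · (x_{k,j} - mean_j), divisor n-1 = 5:
  S[X_1,X_1] = ((2.3333)·(2.3333) + (1.3333)·(1.3333) + (-3.6667)·(-3.6667) + (1.3333)·(1.3333) + (0.3333)·(0.3333) + (-1.6667)·(-1.6667)) / 5 = 25.3333/5 = 5.0667
  S[X_1,X_2] = ((2.3333)·(1.6667) + (1.3333)·(-0.3333) + (-3.6667)·(1.6667) + (1.3333)·(-0.3333) + (0.3333)·(1.6667) + (-1.6667)·(-4.3333)) / 5 = 4.6667/5 = 0.9333
  S[X_2,X_2] = ((1.6667)·(1.6667) + (-0.3333)·(-0.3333) + (1.6667)·(1.6667) + (-0.3333)·(-0.3333) + (1.6667)·(1.6667) + (-4.3333)·(-4.3333)) / 5 = 27.3333/5 = 5.4667
  S = [[5.0667, 0.9333],
 [0.9333, 5.4667]].

Step 3 — invert S. det(S) = 5.0667·5.4667 - (0.9333)² = 26.8267.
  S^{-1} = (1/det) · [[d, -b], [-b, a]] = [[0.2038, -0.0348],
 [-0.0348, 0.1889]].

Step 4 — quadratic form (x̄ - mu_0)^T · S^{-1} · (x̄ - mu_0):
  S^{-1} · (x̄ - mu_0) = (-0.0795, 0.0746),
  (x̄ - mu_0)^T · [...] = (-0.3333)·(-0.0795) + (0.3333)·(0.0746) = 0.0514.

Step 5 — scale by n: T² = 6 · 0.0514 = 0.3082.

T² ≈ 0.3082


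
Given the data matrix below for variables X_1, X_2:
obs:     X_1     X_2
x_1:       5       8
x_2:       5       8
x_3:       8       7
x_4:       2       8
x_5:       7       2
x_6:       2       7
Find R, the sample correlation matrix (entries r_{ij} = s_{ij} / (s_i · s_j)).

Step 1 — column means:
  mean(X_1) = (5 + 5 + 8 + 2 + 7 + 2) / 6 = 29/6 = 4.8333
  mean(X_2) = (8 + 8 + 7 + 8 + 2 + 7) / 6 = 40/6 = 6.6667

Step 2 — sample variances and covariances s[i,j] = (1/(n-1)) · Σ_k (x_{k,i} - mean_i) · (x_{k,j} - mean_j), with n-1 = 5:
  s[X_1,X_1] = ((0.1667)·(0.1667) + (0.1667)·(0.1667) + (3.1667)·(3.1667) + (-2.8333)·(-2.8333) + (2.1667)·(2.1667) + (-2.8333)·(-2.8333)) / 5 = 30.8333/5 = 6.1667
  s[X_1,X_2] = ((0.1667)·(1.3333) + (0.1667)·(1.3333) + (3.1667)·(0.3333) + (-2.8333)·(1.3333) + (2.1667)·(-4.6667) + (-2.8333)·(0.3333)) / 5 = -13.3333/5 = -2.6667
  s[X_2,X_2] = ((1.3333)·(1.3333) + (1.3333)·(1.3333) + (0.3333)·(0.3333) + (1.3333)·(1.3333) + (-4.6667)·(-4.6667) + (0.3333)·(0.3333)) / 5 = 27.3333/5 = 5.4667
  Sample standard deviations s_i = √(s[i,i]):
  s(X_1) = √(6.1667) = 2.4833
  s(X_2) = √(5.4667) = 2.3381

Step 3 — r_{ij} = s_{ij} / (s_i · s_j):
  r[X_1,X_1] = 1 (diagonal).
  r[X_1,X_2] = -2.6667 / (2.4833 · 2.3381) = -2.6667 / 5.8061 = -0.4593
  r[X_2,X_2] = 1 (diagonal).

R is symmetric with unit diagonal. Assembling:

R = [[1, -0.4593],
 [-0.4593, 1]]
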